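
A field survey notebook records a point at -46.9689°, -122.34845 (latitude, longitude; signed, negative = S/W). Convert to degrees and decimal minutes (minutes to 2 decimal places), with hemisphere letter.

Latitude is negative → S; |value| = 46.968900
φ: 46° + 0.968900 × 60 = 46° 58.1340′
Longitude is negative → W; |value| = 122.348450
Longitude: 122° + 0.348450 × 60 = 122° 20.9070′

46° 58.13′ S, 122° 20.91′ W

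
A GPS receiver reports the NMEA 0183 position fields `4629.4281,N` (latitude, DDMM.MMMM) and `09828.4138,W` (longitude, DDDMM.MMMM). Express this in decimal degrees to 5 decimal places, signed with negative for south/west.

46.49047, -98.47356

Latitude: split at 2 digits → 46° and 29.4281′; 46 + 29.4281/60 = 46.490468
N ⇒ keep positive
Lon: split at 3 digits → 098° and 28.4138′; 98 + 28.4138/60 = 98.473563
hemisphere W, so the sign is −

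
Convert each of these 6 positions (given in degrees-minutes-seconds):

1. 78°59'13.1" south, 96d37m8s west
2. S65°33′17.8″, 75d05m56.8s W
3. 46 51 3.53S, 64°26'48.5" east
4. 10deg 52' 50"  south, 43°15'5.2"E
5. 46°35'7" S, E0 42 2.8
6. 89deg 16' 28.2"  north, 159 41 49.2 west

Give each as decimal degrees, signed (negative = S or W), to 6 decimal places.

1. -78.986972, -96.618889
2. -65.554944, -75.099111
3. -46.850981, 64.446806
4. -10.880556, 43.251444
5. -46.585278, 0.700778
6. 89.274500, -159.697000

Point 1:
  φ: 59′ + 13.1″ = 59.21833′; 78 + 59.21833/60 = 78.9869722
  S ⇒ negate
  Lon: 96 + 37/60 + 8/3600 = 96.6188889
  hemisphere W, so the sign is −
Point 2:
  Latitude: 33′ + 17.8″ = 33.29667′; 65 + 33.29667/60 = 65.5549444
  S → negative
  Lon: 75 + 5/60 + 56.8/3600 = 75.0991111
  W → negative
Point 3:
  Latitude: 51′ + 3.53″ = 51.05883′; 46 + 51.05883/60 = 46.8509806
  hemisphere S, so the sign is −
  Lon: 64 + 26/60 + 48.5/3600 = 64.4468056
  E → positive
Point 4:
  Lat: 10 + 52/60 + 50/3600 = 10.8805556
  hemisphere S, so the sign is −
  λ: 43° + 15/60 + 5.2/3600 = 43 + 0.250000 + 0.001444 = 43.2514444
  E ⇒ keep positive
Point 5:
  Latitude: 46 + 35/60 + 7/3600 = 46.5852778
  S ⇒ negate
  λ: 42′ + 2.8″ = 42.04667′; 0 + 42.04667/60 = 0.7007778
  E → positive
Point 6:
  Lat: 89° + 16/60 + 28.2/3600 = 89 + 0.266667 + 0.007833 = 89.2745000
  N ⇒ keep positive
  λ: 159 + 41/60 + 49.2/3600 = 159.6970000
  W ⇒ negate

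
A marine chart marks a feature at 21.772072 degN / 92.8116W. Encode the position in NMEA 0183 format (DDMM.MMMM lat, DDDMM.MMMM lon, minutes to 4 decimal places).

2146.3243,N / 09248.6960,W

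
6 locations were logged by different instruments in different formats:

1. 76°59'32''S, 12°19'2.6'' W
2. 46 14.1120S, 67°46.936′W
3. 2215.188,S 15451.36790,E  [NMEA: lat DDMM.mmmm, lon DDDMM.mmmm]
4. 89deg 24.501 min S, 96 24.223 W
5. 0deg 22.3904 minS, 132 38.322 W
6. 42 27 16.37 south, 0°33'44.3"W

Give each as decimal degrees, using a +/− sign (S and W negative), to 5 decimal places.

1. -76.99222, -12.31739
2. -46.23520, -67.78227
3. -22.25313, 154.85613
4. -89.40835, -96.40372
5. -0.37317, -132.63870
6. -42.45455, -0.56231

Point 1:
  Lat: 76° + 59/60 + 32/3600 = 76 + 0.983333 + 0.008889 = 76.992222
  hemisphere S, so the sign is −
  λ: 12° + 19/60 + 2.6/3600 = 12 + 0.316667 + 0.000722 = 12.317389
  W → negative
Point 2:
  Lat: 14.112′ = 0.235200°; total 46.235200
  S → negative
  Lon: 67 + 46.936/60 = 67.782267
  hemisphere W, so the sign is −
Point 3:
  Lat: split at 2 digits → 22° and 15.188′; 22 + 15.188/60 = 22.253133
  S → negative
  λ: split at 3 digits → 154° and 51.3679′; 154 + 51.3679/60 = 154.856132
  E ⇒ keep positive
Point 4:
  Latitude: 89 + 24.501/60 = 89.408350
  hemisphere S, so the sign is −
  λ: 24.223′ = 0.403717°; total 96.403717
  hemisphere W, so the sign is −
Point 5:
  Latitude: 0 + 22.3904/60 = 0.373173
  S ⇒ negate
  λ: 132 + 38.322/60 = 132.638700
  W ⇒ negate
Point 6:
  Latitude: 27′ + 16.37″ = 27.27283′; 42 + 27.27283/60 = 42.454547
  S → negative
  Longitude: 0 + 33/60 + 44.3/3600 = 0.562306
  W → negative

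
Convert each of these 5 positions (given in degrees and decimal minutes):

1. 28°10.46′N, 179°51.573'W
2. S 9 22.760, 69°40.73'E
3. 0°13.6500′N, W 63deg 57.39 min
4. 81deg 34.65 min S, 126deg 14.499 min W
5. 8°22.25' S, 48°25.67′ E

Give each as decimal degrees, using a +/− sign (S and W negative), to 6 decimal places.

Point 1:
  φ: 28 + 10.46/60 = 28.1743333
  N ⇒ keep positive
  Longitude: 51.573′ = 0.859550°; total 179.8595500
  W → negative
Point 2:
  Lat: 22.76′ = 0.379333°; total 9.3793333
  S → negative
  Lon: 40.73′ = 0.678833°; total 69.6788333
  E → positive
Point 3:
  Lat: 0 + 13.65/60 = 0.2275000
  N → positive
  Lon: 57.39′ = 0.956500°; total 63.9565000
  W → negative
Point 4:
  φ: 81 + 34.65/60 = 81.5775000
  S ⇒ negate
  λ: 126 + 14.499/60 = 126.2416500
  W → negative
Point 5:
  Latitude: 8 + 22.25/60 = 8.3708333
  S → negative
  Lon: 25.67′ = 0.427833°; total 48.4278333
  E ⇒ keep positive

1. 28.174333, -179.859550
2. -9.379333, 69.678833
3. 0.227500, -63.956500
4. -81.577500, -126.241650
5. -8.370833, 48.427833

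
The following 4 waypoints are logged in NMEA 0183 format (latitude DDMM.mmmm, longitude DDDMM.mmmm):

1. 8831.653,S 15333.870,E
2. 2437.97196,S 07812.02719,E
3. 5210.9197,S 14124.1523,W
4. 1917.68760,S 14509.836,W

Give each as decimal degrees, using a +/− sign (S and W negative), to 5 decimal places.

Point 1:
  Lat: degrees = first 2 digits = 88, minutes = 31.653; 88 + 31.653/60 = 88.527550
  S → negative
  λ: split at 3 digits → 153° and 33.87′; 153 + 33.87/60 = 153.564500
  E → positive
Point 2:
  φ: split at 2 digits → 24° and 37.97196′; 24 + 37.97196/60 = 24.632866
  hemisphere S, so the sign is −
  λ: degrees = first 3 digits = 78, minutes = 12.02719; 78 + 12.02719/60 = 78.200453
  E ⇒ keep positive
Point 3:
  Latitude: split at 2 digits → 52° and 10.9197′; 52 + 10.9197/60 = 52.181995
  hemisphere S, so the sign is −
  λ: degrees = first 3 digits = 141, minutes = 24.1523; 141 + 24.1523/60 = 141.402538
  W → negative
Point 4:
  Latitude: split at 2 digits → 19° and 17.6876′; 19 + 17.6876/60 = 19.294793
  S → negative
  Longitude: split at 3 digits → 145° and 9.836′; 145 + 9.836/60 = 145.163933
  hemisphere W, so the sign is −

1. -88.52755, 153.56450
2. -24.63287, 78.20045
3. -52.18200, -141.40254
4. -19.29479, -145.16393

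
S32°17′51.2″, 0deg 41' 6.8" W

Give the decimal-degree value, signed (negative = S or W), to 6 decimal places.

Lat: 32 + 17/60 + 51.2/3600 = 32.2975556
S ⇒ negate
Lon: 41′ + 6.8″ = 41.11333′; 0 + 41.11333/60 = 0.6852222
W ⇒ negate

-32.297556, -0.685222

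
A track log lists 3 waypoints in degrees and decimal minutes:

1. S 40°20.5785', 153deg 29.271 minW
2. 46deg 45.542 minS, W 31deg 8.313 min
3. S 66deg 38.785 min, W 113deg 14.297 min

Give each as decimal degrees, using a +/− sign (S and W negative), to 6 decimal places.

Point 1:
  φ: 40 + 20.5785/60 = 40.3429750
  S ⇒ negate
  Longitude: 29.271′ = 0.487850°; total 153.4878500
  hemisphere W, so the sign is −
Point 2:
  φ: 45.542′ = 0.759033°; total 46.7590333
  S ⇒ negate
  Lon: 8.313′ = 0.138550°; total 31.1385500
  W → negative
Point 3:
  Latitude: 38.785′ = 0.646417°; total 66.6464167
  S → negative
  Longitude: 113 + 14.297/60 = 113.2382833
  hemisphere W, so the sign is −

1. -40.342975, -153.487850
2. -46.759033, -31.138550
3. -66.646417, -113.238283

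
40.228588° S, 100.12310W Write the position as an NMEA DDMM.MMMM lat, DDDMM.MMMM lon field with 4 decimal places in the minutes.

Latitude: minutes = (40.228588 − 40) × 60 = 13.715280
λ: 100° + 0.123100 × 60 = 100° 7.386000′

4013.7153,S / 10007.3860,W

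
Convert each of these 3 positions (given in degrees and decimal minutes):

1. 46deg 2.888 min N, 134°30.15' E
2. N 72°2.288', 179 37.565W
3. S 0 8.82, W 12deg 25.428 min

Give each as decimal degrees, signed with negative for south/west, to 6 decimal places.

1. 46.048133, 134.502500
2. 72.038133, -179.626083
3. -0.147000, -12.423800

Point 1:
  Latitude: 2.888′ = 0.048133°; total 46.0481333
  N ⇒ keep positive
  Lon: 134 + 30.15/60 = 134.5025000
  E ⇒ keep positive
Point 2:
  φ: 2.288′ = 0.038133°; total 72.0381333
  N → positive
  Longitude: 37.565′ = 0.626083°; total 179.6260833
  W → negative
Point 3:
  Lat: 0 + 8.82/60 = 0.1470000
  S ⇒ negate
  Longitude: 25.428′ = 0.423800°; total 12.4238000
  W ⇒ negate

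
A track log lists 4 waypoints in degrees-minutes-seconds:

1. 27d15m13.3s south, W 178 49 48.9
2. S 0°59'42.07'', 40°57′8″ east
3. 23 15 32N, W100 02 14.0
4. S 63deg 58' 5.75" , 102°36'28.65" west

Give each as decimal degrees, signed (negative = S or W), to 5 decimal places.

1. -27.25369, -178.83025
2. -0.99502, 40.95222
3. 23.25889, -100.03722
4. -63.96826, -102.60796

Point 1:
  Lat: 15′ + 13.3″ = 15.22167′; 27 + 15.22167/60 = 27.253694
  hemisphere S, so the sign is −
  Lon: 178 + 49/60 + 48.9/3600 = 178.830250
  hemisphere W, so the sign is −
Point 2:
  Latitude: 0 + 59/60 + 42.07/3600 = 0.995019
  hemisphere S, so the sign is −
  Longitude: 57′ + 8″ = 57.13333′; 40 + 57.13333/60 = 40.952222
  E ⇒ keep positive
Point 3:
  Latitude: 15′ + 32″ = 15.53333′; 23 + 15.53333/60 = 23.258889
  N ⇒ keep positive
  Lon: 100 + 2/60 + 14/3600 = 100.037222
  hemisphere W, so the sign is −
Point 4:
  Latitude: 63 + 58/60 + 5.75/3600 = 63.968264
  hemisphere S, so the sign is −
  λ: 102 + 36/60 + 28.65/3600 = 102.607958
  hemisphere W, so the sign is −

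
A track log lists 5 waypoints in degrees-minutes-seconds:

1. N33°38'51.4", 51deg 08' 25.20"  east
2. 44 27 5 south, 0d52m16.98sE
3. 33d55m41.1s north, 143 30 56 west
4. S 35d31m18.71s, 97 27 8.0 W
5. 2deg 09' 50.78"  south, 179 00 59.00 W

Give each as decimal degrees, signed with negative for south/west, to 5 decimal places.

Point 1:
  Lat: 33 + 38/60 + 51.4/3600 = 33.647611
  N → positive
  Longitude: 51° + 8/60 + 25.2/3600 = 51 + 0.133333 + 0.007000 = 51.140333
  E → positive
Point 2:
  Lat: 27′ + 5″ = 27.08333′; 44 + 27.08333/60 = 44.451389
  hemisphere S, so the sign is −
  Lon: 0 + 52/60 + 16.98/3600 = 0.871383
  E ⇒ keep positive
Point 3:
  Latitude: 55′ + 41.1″ = 55.68500′; 33 + 55.68500/60 = 33.928083
  N ⇒ keep positive
  Lon: 30′ + 56″ = 30.93333′; 143 + 30.93333/60 = 143.515556
  W → negative
Point 4:
  Latitude: 35 + 31/60 + 18.71/3600 = 35.521864
  S → negative
  λ: 97° + 27/60 + 8/3600 = 97 + 0.450000 + 0.002222 = 97.452222
  W ⇒ negate
Point 5:
  Lat: 2° + 9/60 + 50.78/3600 = 2 + 0.150000 + 0.014106 = 2.164106
  hemisphere S, so the sign is −
  λ: 179 + 0/60 + 59/3600 = 179.016389
  hemisphere W, so the sign is −

1. 33.64761, 51.14033
2. -44.45139, 0.87138
3. 33.92808, -143.51556
4. -35.52186, -97.45222
5. -2.16411, -179.01639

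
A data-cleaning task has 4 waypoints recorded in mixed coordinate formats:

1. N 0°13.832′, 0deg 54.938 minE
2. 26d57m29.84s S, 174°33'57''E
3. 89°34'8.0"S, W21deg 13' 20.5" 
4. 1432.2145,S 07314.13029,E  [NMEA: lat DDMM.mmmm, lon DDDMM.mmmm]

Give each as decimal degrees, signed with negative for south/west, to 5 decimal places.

Point 1:
  φ: 0 + 13.832/60 = 0.230533
  N → positive
  Lon: 54.938′ = 0.915633°; total 0.915633
  E ⇒ keep positive
Point 2:
  Lat: 57′ + 29.84″ = 57.49733′; 26 + 57.49733/60 = 26.958289
  hemisphere S, so the sign is −
  Lon: 174° + 33/60 + 57/3600 = 174 + 0.550000 + 0.015833 = 174.565833
  E ⇒ keep positive
Point 3:
  φ: 89 + 34/60 + 8/3600 = 89.568889
  hemisphere S, so the sign is −
  λ: 21 + 13/60 + 20.5/3600 = 21.222361
  W ⇒ negate
Point 4:
  φ: degrees = first 2 digits = 14, minutes = 32.2145; 14 + 32.2145/60 = 14.536908
  S → negative
  λ: split at 3 digits → 073° and 14.13029′; 73 + 14.13029/60 = 73.235505
  E → positive

1. 0.23053, 0.91563
2. -26.95829, 174.56583
3. -89.56889, -21.22236
4. -14.53691, 73.23550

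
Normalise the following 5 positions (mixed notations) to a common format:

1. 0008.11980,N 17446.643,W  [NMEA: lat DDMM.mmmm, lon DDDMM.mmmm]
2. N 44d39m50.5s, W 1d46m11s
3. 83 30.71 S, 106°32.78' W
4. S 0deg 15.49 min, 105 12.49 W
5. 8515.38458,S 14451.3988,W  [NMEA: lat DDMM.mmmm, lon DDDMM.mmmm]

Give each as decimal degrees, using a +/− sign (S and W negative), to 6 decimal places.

1. 0.135330, -174.777383
2. 44.664028, -1.769722
3. -83.511833, -106.546333
4. -0.258167, -105.208167
5. -85.256410, -144.856647

Point 1:
  Lat: split at 2 digits → 00° and 8.1198′; 0 + 8.1198/60 = 0.1353300
  N → positive
  Longitude: degrees = first 3 digits = 174, minutes = 46.643; 174 + 46.643/60 = 174.7773833
  hemisphere W, so the sign is −
Point 2:
  Lat: 44 + 39/60 + 50.5/3600 = 44.6640278
  N → positive
  Longitude: 1 + 46/60 + 11/3600 = 1.7697222
  W ⇒ negate
Point 3:
  Lat: 83 + 30.71/60 = 83.5118333
  S → negative
  Longitude: 106 + 32.78/60 = 106.5463333
  W ⇒ negate
Point 4:
  φ: 0 + 15.49/60 = 0.2581667
  S ⇒ negate
  Lon: 12.49′ = 0.208167°; total 105.2081667
  hemisphere W, so the sign is −
Point 5:
  Lat: degrees = first 2 digits = 85, minutes = 15.38458; 85 + 15.38458/60 = 85.2564097
  S → negative
  Lon: split at 3 digits → 144° and 51.3988′; 144 + 51.3988/60 = 144.8566467
  hemisphere W, so the sign is −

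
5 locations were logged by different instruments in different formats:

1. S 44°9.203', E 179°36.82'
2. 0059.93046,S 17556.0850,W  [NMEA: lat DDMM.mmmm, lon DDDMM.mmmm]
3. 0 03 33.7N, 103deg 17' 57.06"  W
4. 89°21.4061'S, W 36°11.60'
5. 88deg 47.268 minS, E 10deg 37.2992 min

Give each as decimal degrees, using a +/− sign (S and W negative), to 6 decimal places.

Point 1:
  Lat: 9.203′ = 0.153383°; total 44.1533833
  hemisphere S, so the sign is −
  Longitude: 179 + 36.82/60 = 179.6136667
  E ⇒ keep positive
Point 2:
  φ: split at 2 digits → 00° and 59.93046′; 0 + 59.93046/60 = 0.9988410
  S ⇒ negate
  Longitude: degrees = first 3 digits = 175, minutes = 56.085; 175 + 56.085/60 = 175.9347500
  hemisphere W, so the sign is −
Point 3:
  φ: 3′ + 33.7″ = 3.56167′; 0 + 3.56167/60 = 0.0593611
  N ⇒ keep positive
  λ: 103° + 17/60 + 57.06/3600 = 103 + 0.283333 + 0.015850 = 103.2991833
  hemisphere W, so the sign is −
Point 4:
  Latitude: 89 + 21.4061/60 = 89.3567683
  S → negative
  λ: 11.6′ = 0.193333°; total 36.1933333
  W → negative
Point 5:
  Latitude: 88 + 47.268/60 = 88.7878000
  S → negative
  Longitude: 10 + 37.2992/60 = 10.6216533
  E → positive

1. -44.153383, 179.613667
2. -0.998841, -175.934750
3. 0.059361, -103.299183
4. -89.356768, -36.193333
5. -88.787800, 10.621653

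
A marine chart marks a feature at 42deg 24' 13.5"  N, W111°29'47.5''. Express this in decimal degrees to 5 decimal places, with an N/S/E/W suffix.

Lat: 42° + 24/60 + 13.5/3600 = 42 + 0.400000 + 0.003750 = 42.403750
Lon: 111° + 29/60 + 47.5/3600 = 111 + 0.483333 + 0.013194 = 111.496528

42.40375° N, 111.49653° W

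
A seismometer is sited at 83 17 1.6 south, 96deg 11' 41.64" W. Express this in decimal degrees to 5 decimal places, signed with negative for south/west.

-83.28378, -96.19490

φ: 83 + 17/60 + 1.6/3600 = 83.283778
S ⇒ negate
λ: 96° + 11/60 + 41.64/3600 = 96 + 0.183333 + 0.011567 = 96.194900
W ⇒ negate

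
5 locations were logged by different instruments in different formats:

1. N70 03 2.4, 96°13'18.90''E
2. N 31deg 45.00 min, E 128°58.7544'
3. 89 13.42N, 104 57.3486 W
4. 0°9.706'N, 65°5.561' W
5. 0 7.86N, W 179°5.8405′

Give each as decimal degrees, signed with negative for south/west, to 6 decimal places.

1. 70.050667, 96.221917
2. 31.750000, 128.979240
3. 89.223667, -104.955810
4. 0.161767, -65.092683
5. 0.131000, -179.097342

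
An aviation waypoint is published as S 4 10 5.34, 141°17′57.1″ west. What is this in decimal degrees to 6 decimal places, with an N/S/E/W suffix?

4.168150° S, 141.299194° W

Latitude: 4 + 10/60 + 5.34/3600 = 4.1681500
Lon: 141 + 17/60 + 57.1/3600 = 141.2991944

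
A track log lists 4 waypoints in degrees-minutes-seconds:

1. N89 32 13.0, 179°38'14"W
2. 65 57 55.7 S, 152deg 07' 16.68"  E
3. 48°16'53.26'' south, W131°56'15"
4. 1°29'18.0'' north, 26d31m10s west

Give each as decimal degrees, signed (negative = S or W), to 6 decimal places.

1. 89.536944, -179.637222
2. -65.965472, 152.121300
3. -48.281461, -131.937500
4. 1.488333, -26.519444

Point 1:
  Latitude: 89° + 32/60 + 13/3600 = 89 + 0.533333 + 0.003611 = 89.5369444
  N → positive
  Lon: 38′ + 14″ = 38.23333′; 179 + 38.23333/60 = 179.6372222
  hemisphere W, so the sign is −
Point 2:
  Latitude: 65 + 57/60 + 55.7/3600 = 65.9654722
  S → negative
  λ: 152° + 7/60 + 16.68/3600 = 152 + 0.116667 + 0.004633 = 152.1213000
  E ⇒ keep positive
Point 3:
  φ: 16′ + 53.26″ = 16.88767′; 48 + 16.88767/60 = 48.2814611
  S → negative
  Longitude: 131 + 56/60 + 15/3600 = 131.9375000
  hemisphere W, so the sign is −
Point 4:
  Lat: 29′ + 18″ = 29.30000′; 1 + 29.30000/60 = 1.4883333
  N ⇒ keep positive
  λ: 26 + 31/60 + 10/3600 = 26.5194444
  W → negative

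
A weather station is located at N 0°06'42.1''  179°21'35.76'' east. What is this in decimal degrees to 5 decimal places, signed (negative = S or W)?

Latitude: 0° + 6/60 + 42.1/3600 = 0 + 0.100000 + 0.011694 = 0.111694
N → positive
λ: 179° + 21/60 + 35.76/3600 = 179 + 0.350000 + 0.009933 = 179.359933
E → positive

0.11169, 179.35993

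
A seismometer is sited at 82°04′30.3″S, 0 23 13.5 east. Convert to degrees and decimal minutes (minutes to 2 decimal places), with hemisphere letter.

82° 4.51′ S, 0° 23.23′ E

φ: seconds/60 = 0.50500; minutes = 4 + 0.50500 = 4.5050
Longitude: 23 + 13.5/60 = 23.2250′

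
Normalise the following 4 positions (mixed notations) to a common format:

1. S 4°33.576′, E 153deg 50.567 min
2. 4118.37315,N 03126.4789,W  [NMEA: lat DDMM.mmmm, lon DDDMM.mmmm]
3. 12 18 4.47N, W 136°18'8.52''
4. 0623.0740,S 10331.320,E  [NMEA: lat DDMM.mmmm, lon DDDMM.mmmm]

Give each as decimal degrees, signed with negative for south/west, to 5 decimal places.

Point 1:
  φ: 33.576′ = 0.559600°; total 4.559600
  S ⇒ negate
  λ: 50.567′ = 0.842783°; total 153.842783
  E ⇒ keep positive
Point 2:
  Latitude: split at 2 digits → 41° and 18.37315′; 41 + 18.37315/60 = 41.306219
  N ⇒ keep positive
  Lon: split at 3 digits → 031° and 26.4789′; 31 + 26.4789/60 = 31.441315
  W ⇒ negate
Point 3:
  φ: 12 + 18/60 + 4.47/3600 = 12.301242
  N → positive
  λ: 136° + 18/60 + 8.52/3600 = 136 + 0.300000 + 0.002367 = 136.302367
  hemisphere W, so the sign is −
Point 4:
  Latitude: split at 2 digits → 06° and 23.074′; 6 + 23.074/60 = 6.384567
  S ⇒ negate
  Lon: split at 3 digits → 103° and 31.32′; 103 + 31.32/60 = 103.522000
  E ⇒ keep positive

1. -4.55960, 153.84278
2. 41.30622, -31.44132
3. 12.30124, -136.30237
4. -6.38457, 103.52200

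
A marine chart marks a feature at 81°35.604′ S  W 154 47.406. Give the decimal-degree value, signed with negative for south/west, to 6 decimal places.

Latitude: 35.604′ = 0.593400°; total 81.5934000
hemisphere S, so the sign is −
λ: 154 + 47.406/60 = 154.7901000
hemisphere W, so the sign is −

-81.593400, -154.790100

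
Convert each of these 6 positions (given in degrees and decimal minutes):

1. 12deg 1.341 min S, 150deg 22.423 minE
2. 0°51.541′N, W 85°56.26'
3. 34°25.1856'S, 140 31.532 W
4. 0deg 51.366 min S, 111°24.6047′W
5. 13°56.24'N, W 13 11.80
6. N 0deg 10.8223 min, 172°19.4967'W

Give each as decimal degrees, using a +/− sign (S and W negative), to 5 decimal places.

1. -12.02235, 150.37372
2. 0.85902, -85.93767
3. -34.41976, -140.52553
4. -0.85610, -111.41008
5. 13.93733, -13.19667
6. 0.18037, -172.32495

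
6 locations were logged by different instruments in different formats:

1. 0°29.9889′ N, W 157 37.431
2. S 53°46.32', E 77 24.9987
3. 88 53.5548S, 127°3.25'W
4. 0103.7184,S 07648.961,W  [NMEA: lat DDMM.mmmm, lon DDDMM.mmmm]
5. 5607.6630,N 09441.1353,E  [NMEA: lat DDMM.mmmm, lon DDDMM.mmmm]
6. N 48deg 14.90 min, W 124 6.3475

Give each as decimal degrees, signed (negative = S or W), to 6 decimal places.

Point 1:
  Lat: 29.9889′ = 0.499815°; total 0.4998150
  N ⇒ keep positive
  Longitude: 37.431′ = 0.623850°; total 157.6238500
  W → negative
Point 2:
  φ: 53 + 46.32/60 = 53.7720000
  S → negative
  λ: 77 + 24.9987/60 = 77.4166450
  E ⇒ keep positive
Point 3:
  Lat: 88 + 53.5548/60 = 88.8925800
  S → negative
  λ: 127 + 3.25/60 = 127.0541667
  W → negative
Point 4:
  Lat: degrees = first 2 digits = 1, minutes = 3.7184; 1 + 3.7184/60 = 1.0619733
  S → negative
  Lon: split at 3 digits → 076° and 48.961′; 76 + 48.961/60 = 76.8160167
  W → negative
Point 5:
  Latitude: split at 2 digits → 56° and 7.663′; 56 + 7.663/60 = 56.1277167
  N ⇒ keep positive
  λ: split at 3 digits → 094° and 41.1353′; 94 + 41.1353/60 = 94.6855883
  E ⇒ keep positive
Point 6:
  Latitude: 48 + 14.9/60 = 48.2483333
  N ⇒ keep positive
  λ: 6.3475′ = 0.105792°; total 124.1057917
  hemisphere W, so the sign is −

1. 0.499815, -157.623850
2. -53.772000, 77.416645
3. -88.892580, -127.054167
4. -1.061973, -76.816017
5. 56.127717, 94.685588
6. 48.248333, -124.105792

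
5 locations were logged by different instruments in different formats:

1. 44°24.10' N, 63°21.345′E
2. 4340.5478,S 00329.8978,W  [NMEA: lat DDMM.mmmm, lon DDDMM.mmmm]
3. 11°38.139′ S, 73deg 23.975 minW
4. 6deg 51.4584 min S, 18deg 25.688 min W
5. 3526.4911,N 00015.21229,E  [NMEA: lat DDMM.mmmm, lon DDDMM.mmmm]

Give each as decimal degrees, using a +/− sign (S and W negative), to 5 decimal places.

Point 1:
  Latitude: 44 + 24.1/60 = 44.401667
  N ⇒ keep positive
  λ: 21.345′ = 0.355750°; total 63.355750
  E ⇒ keep positive
Point 2:
  φ: degrees = first 2 digits = 43, minutes = 40.5478; 43 + 40.5478/60 = 43.675797
  hemisphere S, so the sign is −
  Lon: degrees = first 3 digits = 3, minutes = 29.8978; 3 + 29.8978/60 = 3.498297
  W ⇒ negate
Point 3:
  Lat: 11 + 38.139/60 = 11.635650
  S ⇒ negate
  Lon: 73 + 23.975/60 = 73.399583
  W ⇒ negate
Point 4:
  Latitude: 51.4584′ = 0.857640°; total 6.857640
  hemisphere S, so the sign is −
  Longitude: 18 + 25.688/60 = 18.428133
  W ⇒ negate
Point 5:
  Lat: degrees = first 2 digits = 35, minutes = 26.4911; 35 + 26.4911/60 = 35.441518
  N ⇒ keep positive
  Lon: split at 3 digits → 000° and 15.21229′; 0 + 15.21229/60 = 0.253538
  E ⇒ keep positive

1. 44.40167, 63.35575
2. -43.67580, -3.49830
3. -11.63565, -73.39958
4. -6.85764, -18.42813
5. 35.44152, 0.25354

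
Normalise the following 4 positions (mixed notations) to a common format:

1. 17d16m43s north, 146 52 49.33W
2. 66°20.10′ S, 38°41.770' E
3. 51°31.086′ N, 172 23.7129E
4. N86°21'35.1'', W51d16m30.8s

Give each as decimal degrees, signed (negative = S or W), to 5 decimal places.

Point 1:
  φ: 17° + 16/60 + 43/3600 = 17 + 0.266667 + 0.011944 = 17.278611
  N ⇒ keep positive
  Longitude: 146 + 52/60 + 49.33/3600 = 146.880369
  hemisphere W, so the sign is −
Point 2:
  φ: 66 + 20.1/60 = 66.335000
  S → negative
  λ: 38 + 41.77/60 = 38.696167
  E ⇒ keep positive
Point 3:
  Lat: 31.086′ = 0.518100°; total 51.518100
  N ⇒ keep positive
  Longitude: 23.7129′ = 0.395215°; total 172.395215
  E → positive
Point 4:
  φ: 21′ + 35.1″ = 21.58500′; 86 + 21.58500/60 = 86.359750
  N → positive
  λ: 51° + 16/60 + 30.8/3600 = 51 + 0.266667 + 0.008556 = 51.275222
  hemisphere W, so the sign is −

1. 17.27861, -146.88037
2. -66.33500, 38.69617
3. 51.51810, 172.39522
4. 86.35975, -51.27522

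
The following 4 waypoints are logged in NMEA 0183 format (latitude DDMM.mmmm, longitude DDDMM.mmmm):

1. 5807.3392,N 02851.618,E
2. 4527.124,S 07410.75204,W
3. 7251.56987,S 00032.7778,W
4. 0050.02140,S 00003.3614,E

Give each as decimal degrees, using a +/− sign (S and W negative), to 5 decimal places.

1. 58.12232, 28.86030
2. -45.45207, -74.17920
3. -72.85950, -0.54630
4. -0.83369, 0.05602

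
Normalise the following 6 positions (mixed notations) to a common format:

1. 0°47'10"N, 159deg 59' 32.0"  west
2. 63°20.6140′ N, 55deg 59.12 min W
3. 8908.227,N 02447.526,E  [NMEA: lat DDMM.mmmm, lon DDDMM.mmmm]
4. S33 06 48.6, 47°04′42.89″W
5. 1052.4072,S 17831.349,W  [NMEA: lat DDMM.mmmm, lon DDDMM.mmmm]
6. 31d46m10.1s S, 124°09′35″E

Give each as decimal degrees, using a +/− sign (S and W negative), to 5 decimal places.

1. 0.78611, -159.99222
2. 63.34357, -55.98533
3. 89.13712, 24.79210
4. -33.11350, -47.07858
5. -10.87345, -178.52248
6. -31.76947, 124.15972

Point 1:
  φ: 47′ + 10″ = 47.16667′; 0 + 47.16667/60 = 0.786111
  N ⇒ keep positive
  Longitude: 159 + 59/60 + 32/3600 = 159.992222
  W → negative
Point 2:
  φ: 20.614′ = 0.343567°; total 63.343567
  N → positive
  Lon: 55 + 59.12/60 = 55.985333
  W ⇒ negate
Point 3:
  φ: degrees = first 2 digits = 89, minutes = 8.227; 89 + 8.227/60 = 89.137117
  N ⇒ keep positive
  Lon: split at 3 digits → 024° and 47.526′; 24 + 47.526/60 = 24.792100
  E → positive
Point 4:
  Lat: 6′ + 48.6″ = 6.81000′; 33 + 6.81000/60 = 33.113500
  S ⇒ negate
  Longitude: 47 + 4/60 + 42.89/3600 = 47.078581
  W ⇒ negate
Point 5:
  φ: split at 2 digits → 10° and 52.4072′; 10 + 52.4072/60 = 10.873453
  hemisphere S, so the sign is −
  Lon: degrees = first 3 digits = 178, minutes = 31.349; 178 + 31.349/60 = 178.522483
  W → negative
Point 6:
  Latitude: 31 + 46/60 + 10.1/3600 = 31.769472
  S ⇒ negate
  λ: 9′ + 35″ = 9.58333′; 124 + 9.58333/60 = 124.159722
  E ⇒ keep positive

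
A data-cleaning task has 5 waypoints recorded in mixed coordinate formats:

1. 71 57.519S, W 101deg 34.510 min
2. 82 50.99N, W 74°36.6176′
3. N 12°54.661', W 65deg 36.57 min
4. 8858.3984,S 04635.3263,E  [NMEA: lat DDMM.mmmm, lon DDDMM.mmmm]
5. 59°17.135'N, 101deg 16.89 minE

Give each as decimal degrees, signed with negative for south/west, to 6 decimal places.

1. -71.958650, -101.575167
2. 82.849833, -74.610293
3. 12.911017, -65.609500
4. -88.973307, 46.588772
5. 59.285583, 101.281500

Point 1:
  φ: 57.519′ = 0.958650°; total 71.9586500
  S ⇒ negate
  λ: 101 + 34.51/60 = 101.5751667
  hemisphere W, so the sign is −
Point 2:
  φ: 50.99′ = 0.849833°; total 82.8498333
  N ⇒ keep positive
  Lon: 74 + 36.6176/60 = 74.6102933
  W ⇒ negate
Point 3:
  Latitude: 54.661′ = 0.911017°; total 12.9110167
  N → positive
  Lon: 36.57′ = 0.609500°; total 65.6095000
  W ⇒ negate
Point 4:
  φ: degrees = first 2 digits = 88, minutes = 58.3984; 88 + 58.3984/60 = 88.9733067
  S ⇒ negate
  Longitude: degrees = first 3 digits = 46, minutes = 35.3263; 46 + 35.3263/60 = 46.5887717
  E ⇒ keep positive
Point 5:
  φ: 59 + 17.135/60 = 59.2855833
  N → positive
  λ: 101 + 16.89/60 = 101.2815000
  E → positive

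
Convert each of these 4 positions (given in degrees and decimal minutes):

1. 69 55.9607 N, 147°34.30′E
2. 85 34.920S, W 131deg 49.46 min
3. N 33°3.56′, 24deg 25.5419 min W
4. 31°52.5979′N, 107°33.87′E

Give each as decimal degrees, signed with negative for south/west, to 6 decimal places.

Point 1:
  Lat: 69 + 55.9607/60 = 69.9326783
  N ⇒ keep positive
  λ: 34.3′ = 0.571667°; total 147.5716667
  E → positive
Point 2:
  Latitude: 34.92′ = 0.582000°; total 85.5820000
  S ⇒ negate
  λ: 49.46′ = 0.824333°; total 131.8243333
  hemisphere W, so the sign is −
Point 3:
  Latitude: 33 + 3.56/60 = 33.0593333
  N ⇒ keep positive
  Longitude: 25.5419′ = 0.425698°; total 24.4256983
  W ⇒ negate
Point 4:
  φ: 52.5979′ = 0.876632°; total 31.8766317
  N ⇒ keep positive
  λ: 33.87′ = 0.564500°; total 107.5645000
  E ⇒ keep positive

1. 69.932678, 147.571667
2. -85.582000, -131.824333
3. 33.059333, -24.425698
4. 31.876632, 107.564500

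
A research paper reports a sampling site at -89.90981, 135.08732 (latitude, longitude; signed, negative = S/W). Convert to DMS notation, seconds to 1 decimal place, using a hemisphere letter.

Latitude is negative → S; |value| = 89.909810
Latitude: 0.909810° → 54.58860′; 0.58860 × 60 = 35.316″
λ: 0.087320 × 60 = 5.23920′ → 5′, remainder × 60 = 14.352″

89°54′35.3″ S, 135°05′14.4″ E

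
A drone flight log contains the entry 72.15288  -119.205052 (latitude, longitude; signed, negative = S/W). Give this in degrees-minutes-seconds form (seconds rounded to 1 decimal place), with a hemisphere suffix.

72°09′10.4″ N, 119°12′18.2″ W

Latitude: whole degrees 72; 9.17280′ → 9′ and 10.368″
Longitude is negative → W; |value| = 119.205052
λ: whole degrees 119; 12.30312′ → 12′ and 18.187″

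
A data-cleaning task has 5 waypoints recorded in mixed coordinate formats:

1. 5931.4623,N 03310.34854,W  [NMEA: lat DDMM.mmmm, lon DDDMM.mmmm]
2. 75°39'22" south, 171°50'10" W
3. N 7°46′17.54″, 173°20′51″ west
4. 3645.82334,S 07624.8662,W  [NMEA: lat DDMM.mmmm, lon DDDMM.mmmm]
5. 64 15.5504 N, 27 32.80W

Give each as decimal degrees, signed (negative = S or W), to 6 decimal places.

1. 59.524372, -33.172476
2. -75.656111, -171.836111
3. 7.771539, -173.347500
4. -36.763722, -76.414437
5. 64.259173, -27.546667

Point 1:
  φ: degrees = first 2 digits = 59, minutes = 31.4623; 59 + 31.4623/60 = 59.5243717
  N → positive
  λ: degrees = first 3 digits = 33, minutes = 10.34854; 33 + 10.34854/60 = 33.1724757
  W → negative
Point 2:
  Latitude: 75° + 39/60 + 22/3600 = 75 + 0.650000 + 0.006111 = 75.6561111
  hemisphere S, so the sign is −
  Lon: 171 + 50/60 + 10/3600 = 171.8361111
  W → negative
Point 3:
  Lat: 46′ + 17.54″ = 46.29233′; 7 + 46.29233/60 = 7.7715389
  N → positive
  λ: 20′ + 51″ = 20.85000′; 173 + 20.85000/60 = 173.3475000
  hemisphere W, so the sign is −
Point 4:
  Latitude: degrees = first 2 digits = 36, minutes = 45.82334; 36 + 45.82334/60 = 36.7637223
  hemisphere S, so the sign is −
  λ: split at 3 digits → 076° and 24.8662′; 76 + 24.8662/60 = 76.4144367
  W ⇒ negate
Point 5:
  Latitude: 64 + 15.5504/60 = 64.2591733
  N → positive
  Lon: 27 + 32.8/60 = 27.5466667
  W → negative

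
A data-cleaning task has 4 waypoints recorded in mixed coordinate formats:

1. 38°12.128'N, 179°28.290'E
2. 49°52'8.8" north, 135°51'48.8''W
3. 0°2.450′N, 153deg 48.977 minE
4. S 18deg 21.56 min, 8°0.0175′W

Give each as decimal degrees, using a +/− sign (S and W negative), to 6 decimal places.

1. 38.202133, 179.471500
2. 49.869111, -135.863556
3. 0.040833, 153.816283
4. -18.359333, -8.000292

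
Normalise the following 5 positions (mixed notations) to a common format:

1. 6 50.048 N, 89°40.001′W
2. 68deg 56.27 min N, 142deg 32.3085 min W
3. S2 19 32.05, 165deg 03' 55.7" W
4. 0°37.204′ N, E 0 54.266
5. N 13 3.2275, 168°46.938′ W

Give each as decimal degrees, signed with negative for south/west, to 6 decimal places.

1. 6.834133, -89.666683
2. 68.937833, -142.538475
3. -2.325569, -165.065472
4. 0.620067, 0.904433
5. 13.053792, -168.782300

Point 1:
  Latitude: 50.048′ = 0.834133°; total 6.8341333
  N → positive
  Longitude: 89 + 40.001/60 = 89.6666833
  hemisphere W, so the sign is −
Point 2:
  φ: 68 + 56.27/60 = 68.9378333
  N ⇒ keep positive
  Longitude: 142 + 32.3085/60 = 142.5384750
  hemisphere W, so the sign is −
Point 3:
  φ: 2° + 19/60 + 32.05/3600 = 2 + 0.316667 + 0.008903 = 2.3255694
  S → negative
  λ: 3′ + 55.7″ = 3.92833′; 165 + 3.92833/60 = 165.0654722
  W → negative
Point 4:
  Lat: 37.204′ = 0.620067°; total 0.6200667
  N ⇒ keep positive
  Longitude: 54.266′ = 0.904433°; total 0.9044333
  E ⇒ keep positive
Point 5:
  Lat: 3.2275′ = 0.053792°; total 13.0537917
  N → positive
  λ: 168 + 46.938/60 = 168.7823000
  W ⇒ negate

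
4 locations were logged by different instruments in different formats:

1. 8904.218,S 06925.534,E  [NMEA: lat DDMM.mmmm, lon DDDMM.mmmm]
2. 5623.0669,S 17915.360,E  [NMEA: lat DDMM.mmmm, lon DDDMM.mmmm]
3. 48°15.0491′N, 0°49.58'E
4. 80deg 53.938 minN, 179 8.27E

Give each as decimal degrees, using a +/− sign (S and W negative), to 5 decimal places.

1. -89.07030, 69.42557
2. -56.38445, 179.25600
3. 48.25082, 0.82633
4. 80.89897, 179.13783

Point 1:
  Lat: degrees = first 2 digits = 89, minutes = 4.218; 89 + 4.218/60 = 89.070300
  S ⇒ negate
  Lon: split at 3 digits → 069° and 25.534′; 69 + 25.534/60 = 69.425567
  E ⇒ keep positive
Point 2:
  Lat: split at 2 digits → 56° and 23.0669′; 56 + 23.0669/60 = 56.384448
  hemisphere S, so the sign is −
  Longitude: degrees = first 3 digits = 179, minutes = 15.36; 179 + 15.36/60 = 179.256000
  E ⇒ keep positive
Point 3:
  Lat: 48 + 15.0491/60 = 48.250818
  N → positive
  Lon: 0 + 49.58/60 = 0.826333
  E ⇒ keep positive
Point 4:
  Latitude: 80 + 53.938/60 = 80.898967
  N → positive
  Lon: 8.27′ = 0.137833°; total 179.137833
  E → positive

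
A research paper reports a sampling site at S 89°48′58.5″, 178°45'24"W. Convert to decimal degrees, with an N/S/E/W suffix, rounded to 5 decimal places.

φ: 48′ + 58.5″ = 48.97500′; 89 + 48.97500/60 = 89.816250
λ: 178° + 45/60 + 24/3600 = 178 + 0.750000 + 0.006667 = 178.756667

89.81625° S, 178.75667° W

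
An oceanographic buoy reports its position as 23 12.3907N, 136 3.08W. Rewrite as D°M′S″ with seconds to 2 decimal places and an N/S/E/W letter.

Latitude: 12.39070′ → 12′ and 0.39070 × 60 = 23.4420″
Longitude: fractional minutes 0.08000 × 60 = 4.8000″

23°12′23.44″ N, 136°03′4.80″ W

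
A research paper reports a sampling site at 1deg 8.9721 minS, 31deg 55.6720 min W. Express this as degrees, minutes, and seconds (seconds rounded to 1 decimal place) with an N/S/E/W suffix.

1°08′58.3″ S, 31°55′40.3″ W

Latitude: fractional minutes 0.97210 × 60 = 58.326″
Longitude: 55.67200′ → 55′ and 0.67200 × 60 = 40.320″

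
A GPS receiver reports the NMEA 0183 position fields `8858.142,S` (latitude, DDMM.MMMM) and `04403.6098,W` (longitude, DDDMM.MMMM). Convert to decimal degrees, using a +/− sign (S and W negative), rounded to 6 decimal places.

φ: split at 2 digits → 88° and 58.142′; 88 + 58.142/60 = 88.9690333
S ⇒ negate
Lon: split at 3 digits → 044° and 3.6098′; 44 + 3.6098/60 = 44.0601633
W ⇒ negate

-88.969033, -44.060163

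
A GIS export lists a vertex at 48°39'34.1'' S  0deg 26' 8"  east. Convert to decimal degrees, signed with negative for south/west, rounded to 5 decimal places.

Latitude: 39′ + 34.1″ = 39.56833′; 48 + 39.56833/60 = 48.659472
S ⇒ negate
Longitude: 0 + 26/60 + 8/3600 = 0.435556
E → positive

-48.65947, 0.43556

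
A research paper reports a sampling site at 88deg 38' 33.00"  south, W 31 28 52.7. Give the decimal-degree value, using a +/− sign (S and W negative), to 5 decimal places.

φ: 88° + 38/60 + 33/3600 = 88 + 0.633333 + 0.009167 = 88.642500
S → negative
Longitude: 31 + 28/60 + 52.7/3600 = 31.481306
W ⇒ negate

-88.64250, -31.48131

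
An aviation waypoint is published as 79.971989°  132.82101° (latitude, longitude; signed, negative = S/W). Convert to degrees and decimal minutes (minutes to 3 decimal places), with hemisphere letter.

79° 58.319′ N, 132° 49.261′ E

Lat: minutes = (79.971989 − 79) × 60 = 58.31934
Longitude: minutes = (132.821010 − 132) × 60 = 49.26060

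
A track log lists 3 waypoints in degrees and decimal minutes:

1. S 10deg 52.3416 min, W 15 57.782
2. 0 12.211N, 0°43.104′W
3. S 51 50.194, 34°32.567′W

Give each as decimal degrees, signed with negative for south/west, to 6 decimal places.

Point 1:
  Latitude: 10 + 52.3416/60 = 10.8723600
  S → negative
  λ: 57.782′ = 0.963033°; total 15.9630333
  W ⇒ negate
Point 2:
  φ: 12.211′ = 0.203517°; total 0.2035167
  N → positive
  Longitude: 43.104′ = 0.718400°; total 0.7184000
  hemisphere W, so the sign is −
Point 3:
  φ: 50.194′ = 0.836567°; total 51.8365667
  hemisphere S, so the sign is −
  Longitude: 32.567′ = 0.542783°; total 34.5427833
  W → negative

1. -10.872360, -15.963033
2. 0.203517, -0.718400
3. -51.836567, -34.542783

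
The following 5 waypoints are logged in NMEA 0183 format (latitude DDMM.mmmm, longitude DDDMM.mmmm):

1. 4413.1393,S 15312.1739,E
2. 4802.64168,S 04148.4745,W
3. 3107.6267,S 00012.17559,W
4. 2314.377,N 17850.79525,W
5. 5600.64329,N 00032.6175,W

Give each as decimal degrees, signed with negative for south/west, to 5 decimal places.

1. -44.21899, 153.20290
2. -48.04403, -41.80791
3. -31.12711, -0.20293
4. 23.23962, -178.84659
5. 56.01072, -0.54363

Point 1:
  Latitude: split at 2 digits → 44° and 13.1393′; 44 + 13.1393/60 = 44.218988
  S ⇒ negate
  λ: split at 3 digits → 153° and 12.1739′; 153 + 12.1739/60 = 153.202898
  E ⇒ keep positive
Point 2:
  Lat: split at 2 digits → 48° and 2.64168′; 48 + 2.64168/60 = 48.044028
  S → negative
  Longitude: split at 3 digits → 041° and 48.4745′; 41 + 48.4745/60 = 41.807908
  W ⇒ negate
Point 3:
  φ: degrees = first 2 digits = 31, minutes = 7.6267; 31 + 7.6267/60 = 31.127112
  S ⇒ negate
  Lon: degrees = first 3 digits = 0, minutes = 12.17559; 0 + 12.17559/60 = 0.202927
  W → negative
Point 4:
  Latitude: split at 2 digits → 23° and 14.377′; 23 + 14.377/60 = 23.239617
  N ⇒ keep positive
  λ: split at 3 digits → 178° and 50.79525′; 178 + 50.79525/60 = 178.846588
  hemisphere W, so the sign is −
Point 5:
  Lat: degrees = first 2 digits = 56, minutes = 0.64329; 56 + 0.64329/60 = 56.010722
  N ⇒ keep positive
  Longitude: degrees = first 3 digits = 0, minutes = 32.6175; 0 + 32.6175/60 = 0.543625
  W → negative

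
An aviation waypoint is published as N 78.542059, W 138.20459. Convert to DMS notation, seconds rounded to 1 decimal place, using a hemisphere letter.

78°32′31.4″ N, 138°12′16.5″ W

Lat: 0.542059° → 32.52354′; 0.52354 × 60 = 31.412″
Lon: 0.204590° → 12.27540′; 0.27540 × 60 = 16.524″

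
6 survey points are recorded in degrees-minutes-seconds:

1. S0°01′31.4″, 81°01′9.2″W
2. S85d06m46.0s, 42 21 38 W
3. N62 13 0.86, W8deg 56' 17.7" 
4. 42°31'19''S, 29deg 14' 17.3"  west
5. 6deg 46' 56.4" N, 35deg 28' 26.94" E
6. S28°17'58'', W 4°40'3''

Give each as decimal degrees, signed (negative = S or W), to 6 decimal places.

1. -0.025389, -81.019222
2. -85.112778, -42.360556
3. 62.216906, -8.938250
4. -42.521944, -29.238139
5. 6.782333, 35.474150
6. -28.299444, -4.667500

Point 1:
  Lat: 0 + 1/60 + 31.4/3600 = 0.0253889
  hemisphere S, so the sign is −
  λ: 81° + 1/60 + 9.2/3600 = 81 + 0.016667 + 0.002556 = 81.0192222
  W ⇒ negate
Point 2:
  Lat: 6′ + 46″ = 6.76667′; 85 + 6.76667/60 = 85.1127778
  hemisphere S, so the sign is −
  Longitude: 42° + 21/60 + 38/3600 = 42 + 0.350000 + 0.010556 = 42.3605556
  W ⇒ negate
Point 3:
  Latitude: 62° + 13/60 + 0.86/3600 = 62 + 0.216667 + 0.000239 = 62.2169056
  N ⇒ keep positive
  λ: 8 + 56/60 + 17.7/3600 = 8.9382500
  hemisphere W, so the sign is −
Point 4:
  φ: 42° + 31/60 + 19/3600 = 42 + 0.516667 + 0.005278 = 42.5219444
  hemisphere S, so the sign is −
  Longitude: 29 + 14/60 + 17.3/3600 = 29.2381389
  hemisphere W, so the sign is −
Point 5:
  Latitude: 6° + 46/60 + 56.4/3600 = 6 + 0.766667 + 0.015667 = 6.7823333
  N → positive
  Longitude: 35 + 28/60 + 26.94/3600 = 35.4741500
  E → positive
Point 6:
  Lat: 17′ + 58″ = 17.96667′; 28 + 17.96667/60 = 28.2994444
  S ⇒ negate
  Lon: 4° + 40/60 + 3/3600 = 4 + 0.666667 + 0.000833 = 4.6675000
  W ⇒ negate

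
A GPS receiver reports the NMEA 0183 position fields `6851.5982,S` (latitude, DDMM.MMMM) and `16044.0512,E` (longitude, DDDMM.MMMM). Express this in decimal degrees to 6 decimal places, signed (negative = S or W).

-68.859970, 160.734187

φ: split at 2 digits → 68° and 51.5982′; 68 + 51.5982/60 = 68.8599700
hemisphere S, so the sign is −
Longitude: degrees = first 3 digits = 160, minutes = 44.0512; 160 + 44.0512/60 = 160.7341867
E ⇒ keep positive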